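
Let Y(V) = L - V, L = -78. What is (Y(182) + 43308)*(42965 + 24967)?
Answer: 2924336736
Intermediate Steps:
Y(V) = -78 - V
(Y(182) + 43308)*(42965 + 24967) = ((-78 - 1*182) + 43308)*(42965 + 24967) = ((-78 - 182) + 43308)*67932 = (-260 + 43308)*67932 = 43048*67932 = 2924336736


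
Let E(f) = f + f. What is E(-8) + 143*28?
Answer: 3988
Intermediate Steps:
E(f) = 2*f
E(-8) + 143*28 = 2*(-8) + 143*28 = -16 + 4004 = 3988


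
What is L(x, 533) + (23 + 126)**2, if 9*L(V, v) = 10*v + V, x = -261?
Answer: 204878/9 ≈ 22764.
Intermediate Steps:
L(V, v) = V/9 + 10*v/9 (L(V, v) = (10*v + V)/9 = (V + 10*v)/9 = V/9 + 10*v/9)
L(x, 533) + (23 + 126)**2 = ((1/9)*(-261) + (10/9)*533) + (23 + 126)**2 = (-29 + 5330/9) + 149**2 = 5069/9 + 22201 = 204878/9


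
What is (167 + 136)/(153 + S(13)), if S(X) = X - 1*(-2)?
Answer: 101/56 ≈ 1.8036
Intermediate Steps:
S(X) = 2 + X (S(X) = X + 2 = 2 + X)
(167 + 136)/(153 + S(13)) = (167 + 136)/(153 + (2 + 13)) = 303/(153 + 15) = 303/168 = 303*(1/168) = 101/56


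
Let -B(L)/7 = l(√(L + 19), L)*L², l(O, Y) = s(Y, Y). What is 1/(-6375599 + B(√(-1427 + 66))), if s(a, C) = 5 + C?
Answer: -6327964/40166657820465 - 9527*I*√1361/40166657820465 ≈ -1.5754e-7 - 8.7502e-9*I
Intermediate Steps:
l(O, Y) = 5 + Y
B(L) = -7*L²*(5 + L) (B(L) = -7*(5 + L)*L² = -7*L²*(5 + L))
1/(-6375599 + B(√(-1427 + 66))) = 1/(-6375599 + 7*(√(-1427 + 66))²*(-5 - √(-1427 + 66))) = 1/(-6375599 + 7*(√(-1361))²*(-5 - √(-1361))) = 1/(-6375599 + 7*(I*√1361)²*(-5 - I*√1361)) = 1/(-6375599 + 7*(-1361)*(-5 - I*√1361)) = 1/(-6375599 + (47635 + 9527*I*√1361)) = 1/(-6327964 + 9527*I*√1361)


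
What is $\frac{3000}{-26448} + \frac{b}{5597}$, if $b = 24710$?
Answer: $\frac{914855}{212686} \approx 4.3014$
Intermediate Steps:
$\frac{3000}{-26448} + \frac{b}{5597} = \frac{3000}{-26448} + \frac{24710}{5597} = 3000 \left(- \frac{1}{26448}\right) + 24710 \cdot \frac{1}{5597} = - \frac{125}{1102} + \frac{24710}{5597} = \frac{914855}{212686}$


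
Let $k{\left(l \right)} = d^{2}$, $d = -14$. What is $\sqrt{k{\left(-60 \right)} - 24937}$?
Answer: $3 i \sqrt{2749} \approx 157.29 i$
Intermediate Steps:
$k{\left(l \right)} = 196$ ($k{\left(l \right)} = \left(-14\right)^{2} = 196$)
$\sqrt{k{\left(-60 \right)} - 24937} = \sqrt{196 - 24937} = \sqrt{-24741} = 3 i \sqrt{2749}$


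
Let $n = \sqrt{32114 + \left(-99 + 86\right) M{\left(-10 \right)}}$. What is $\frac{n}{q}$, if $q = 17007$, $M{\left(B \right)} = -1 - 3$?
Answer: $\frac{\sqrt{3574}}{5669} \approx 0.010546$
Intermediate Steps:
$M{\left(B \right)} = -4$ ($M{\left(B \right)} = -1 - 3 = -4$)
$n = 3 \sqrt{3574}$ ($n = \sqrt{32114 + \left(-99 + 86\right) \left(-4\right)} = \sqrt{32114 - -52} = \sqrt{32114 + 52} = \sqrt{32166} = 3 \sqrt{3574} \approx 179.35$)
$\frac{n}{q} = \frac{3 \sqrt{3574}}{17007} = 3 \sqrt{3574} \cdot \frac{1}{17007} = \frac{\sqrt{3574}}{5669}$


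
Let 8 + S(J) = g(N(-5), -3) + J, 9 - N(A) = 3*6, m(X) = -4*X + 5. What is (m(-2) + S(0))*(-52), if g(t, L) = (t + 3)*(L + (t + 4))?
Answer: -2756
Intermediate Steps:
m(X) = 5 - 4*X
N(A) = -9 (N(A) = 9 - 3*6 = 9 - 1*18 = 9 - 18 = -9)
g(t, L) = (3 + t)*(4 + L + t) (g(t, L) = (3 + t)*(L + (4 + t)) = (3 + t)*(4 + L + t))
S(J) = 40 + J (S(J) = -8 + ((12 + (-9)**2 + 3*(-3) + 7*(-9) - 3*(-9)) + J) = -8 + ((12 + 81 - 9 - 63 + 27) + J) = -8 + (48 + J) = 40 + J)
(m(-2) + S(0))*(-52) = ((5 - 4*(-2)) + (40 + 0))*(-52) = ((5 + 8) + 40)*(-52) = (13 + 40)*(-52) = 53*(-52) = -2756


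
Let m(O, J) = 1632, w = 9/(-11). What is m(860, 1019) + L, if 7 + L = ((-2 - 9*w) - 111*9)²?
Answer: 119661525/121 ≈ 9.8894e+5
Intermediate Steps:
w = -9/11 (w = 9*(-1/11) = -9/11 ≈ -0.81818)
L = 119464053/121 (L = -7 + ((-2 - 9*(-9/11)) - 111*9)² = -7 + ((-2 + 81/11) - 999)² = -7 + (59/11 - 999)² = -7 + (-10930/11)² = -7 + 119464900/121 = 119464053/121 ≈ 9.8731e+5)
m(860, 1019) + L = 1632 + 119464053/121 = 119661525/121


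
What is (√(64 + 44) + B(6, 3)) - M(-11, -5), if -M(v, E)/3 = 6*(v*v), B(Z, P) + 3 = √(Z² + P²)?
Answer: 2175 + 3*√5 + 6*√3 ≈ 2192.1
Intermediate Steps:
B(Z, P) = -3 + √(P² + Z²) (B(Z, P) = -3 + √(Z² + P²) = -3 + √(P² + Z²))
M(v, E) = -18*v² (M(v, E) = -18*v*v = -18*v²)
(√(64 + 44) + B(6, 3)) - M(-11, -5) = (√(64 + 44) + (-3 + √(3² + 6²))) - (-18)*(-11)² = (√108 + (-3 + √(9 + 36))) - (-18)*121 = (6*√3 + (-3 + √45)) - 1*(-2178) = (6*√3 + (-3 + 3*√5)) + 2178 = (-3 + 3*√5 + 6*√3) + 2178 = 2175 + 3*√5 + 6*√3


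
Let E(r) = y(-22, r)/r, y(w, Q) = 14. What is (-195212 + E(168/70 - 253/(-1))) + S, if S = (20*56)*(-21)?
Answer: -279320694/1277 ≈ -2.1873e+5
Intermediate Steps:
S = -23520 (S = 1120*(-21) = -23520)
E(r) = 14/r
(-195212 + E(168/70 - 253/(-1))) + S = (-195212 + 14/(168/70 - 253/(-1))) - 23520 = (-195212 + 14/(168*(1/70) - 253*(-1))) - 23520 = (-195212 + 14/(12/5 + 253)) - 23520 = (-195212 + 14/(1277/5)) - 23520 = (-195212 + 14*(5/1277)) - 23520 = (-195212 + 70/1277) - 23520 = -249285654/1277 - 23520 = -279320694/1277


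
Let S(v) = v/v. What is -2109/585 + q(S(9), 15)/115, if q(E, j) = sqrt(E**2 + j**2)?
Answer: -703/195 + sqrt(226)/115 ≈ -3.4744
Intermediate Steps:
S(v) = 1
-2109/585 + q(S(9), 15)/115 = -2109/585 + sqrt(1**2 + 15**2)/115 = -2109*1/585 + sqrt(1 + 225)*(1/115) = -703/195 + sqrt(226)*(1/115) = -703/195 + sqrt(226)/115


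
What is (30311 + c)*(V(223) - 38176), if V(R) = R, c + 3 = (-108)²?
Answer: -1592963316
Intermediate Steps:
c = 11661 (c = -3 + (-108)² = -3 + 11664 = 11661)
(30311 + c)*(V(223) - 38176) = (30311 + 11661)*(223 - 38176) = 41972*(-37953) = -1592963316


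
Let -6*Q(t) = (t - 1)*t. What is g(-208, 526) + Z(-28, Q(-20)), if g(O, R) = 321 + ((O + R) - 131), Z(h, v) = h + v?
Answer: 410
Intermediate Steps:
Q(t) = -t*(-1 + t)/6 (Q(t) = -(t - 1)*t/6 = -(-1 + t)*t/6 = -t*(-1 + t)/6)
g(O, R) = 190 + O + R (g(O, R) = 321 + (-131 + O + R) = 190 + O + R)
g(-208, 526) + Z(-28, Q(-20)) = (190 - 208 + 526) + (-28 + (1/6)*(-20)*(1 - 1*(-20))) = 508 + (-28 + (1/6)*(-20)*(1 + 20)) = 508 + (-28 + (1/6)*(-20)*21) = 508 + (-28 - 70) = 508 - 98 = 410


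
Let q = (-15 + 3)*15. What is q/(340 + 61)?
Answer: -180/401 ≈ -0.44888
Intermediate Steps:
q = -180 (q = -12*15 = -180)
q/(340 + 61) = -180/(340 + 61) = -180/401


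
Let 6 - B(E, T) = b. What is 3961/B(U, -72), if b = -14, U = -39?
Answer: 3961/20 ≈ 198.05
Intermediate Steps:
B(E, T) = 20 (B(E, T) = 6 - 1*(-14) = 6 + 14 = 20)
3961/B(U, -72) = 3961/20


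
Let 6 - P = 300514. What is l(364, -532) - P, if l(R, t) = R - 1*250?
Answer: 300622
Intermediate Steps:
l(R, t) = -250 + R (l(R, t) = R - 250 = -250 + R)
P = -300508 (P = 6 - 1*300514 = 6 - 300514 = -300508)
l(364, -532) - P = (-250 + 364) - 1*(-300508) = 114 + 300508 = 300622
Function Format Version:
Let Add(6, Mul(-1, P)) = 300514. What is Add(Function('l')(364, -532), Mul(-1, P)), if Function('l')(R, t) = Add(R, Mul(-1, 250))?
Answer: 300622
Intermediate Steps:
Function('l')(R, t) = Add(-250, R) (Function('l')(R, t) = Add(R, -250) = Add(-250, R))
P = -300508 (P = Add(6, Mul(-1, 300514)) = Add(6, -300514) = -300508)
Add(Function('l')(364, -532), Mul(-1, P)) = Add(Add(-250, 364), Mul(-1, -300508)) = Add(114, 300508) = 300622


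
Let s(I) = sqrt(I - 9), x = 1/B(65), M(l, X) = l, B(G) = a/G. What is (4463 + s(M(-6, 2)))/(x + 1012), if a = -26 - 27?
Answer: 236539/53571 + 53*I*sqrt(15)/53571 ≈ 4.4154 + 0.0038317*I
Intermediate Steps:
a = -53
B(G) = -53/G
x = -65/53 (x = 1/(-53/65) = -65/53 ≈ -1.2264)
s(I) = sqrt(-9 + I)
(4463 + s(M(-6, 2)))/(x + 1012) = (4463 + sqrt(-9 - 6))/(-65/53 + 1012) = (4463 + sqrt(-15))/(53571/53) = (4463 + I*sqrt(15))*(53/53571) = 236539/53571 + 53*I*sqrt(15)/53571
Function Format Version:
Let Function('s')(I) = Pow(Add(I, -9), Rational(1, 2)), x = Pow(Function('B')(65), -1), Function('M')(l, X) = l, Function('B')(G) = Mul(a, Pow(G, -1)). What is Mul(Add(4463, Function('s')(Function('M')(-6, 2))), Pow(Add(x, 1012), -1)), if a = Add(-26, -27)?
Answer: Add(Rational(236539, 53571), Mul(Rational(53, 53571), I, Pow(15, Rational(1, 2)))) ≈ Add(4.4154, Mul(0.0038317, I))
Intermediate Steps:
a = -53
Function('B')(G) = Mul(-53, Pow(G, -1))
x = Rational(-65, 53) (x = Pow(Mul(-53, Pow(65, -1)), -1) = Pow(Mul(-53, Rational(1, 65)), -1) = Pow(Rational(-53, 65), -1) = Rational(-65, 53) ≈ -1.2264)
Function('s')(I) = Pow(Add(-9, I), Rational(1, 2))
Mul(Add(4463, Function('s')(Function('M')(-6, 2))), Pow(Add(x, 1012), -1)) = Mul(Add(4463, Pow(Add(-9, -6), Rational(1, 2))), Pow(Add(Rational(-65, 53), 1012), -1)) = Mul(Add(4463, Pow(-15, Rational(1, 2))), Pow(Rational(53571, 53), -1)) = Mul(Add(4463, Mul(I, Pow(15, Rational(1, 2)))), Rational(53, 53571)) = Add(Rational(236539, 53571), Mul(Rational(53, 53571), I, Pow(15, Rational(1, 2))))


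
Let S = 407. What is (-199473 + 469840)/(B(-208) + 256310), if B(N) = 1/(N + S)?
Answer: 53803033/51005691 ≈ 1.0548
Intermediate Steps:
B(N) = 1/(407 + N) (B(N) = 1/(N + 407) = 1/(407 + N))
(-199473 + 469840)/(B(-208) + 256310) = (-199473 + 469840)/(1/(407 - 208) + 256310) = 270367/(1/199 + 256310) = 270367/(51005691/199) = 270367*(199/51005691) = 53803033/51005691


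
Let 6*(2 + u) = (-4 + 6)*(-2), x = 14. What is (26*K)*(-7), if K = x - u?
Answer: -9100/3 ≈ -3033.3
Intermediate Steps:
u = -8/3 (u = -2 + ((-4 + 6)*(-2))/6 = -2 + (2*(-2))/6 = -2 + (1/6)*(-4) = -2 - 2/3 = -8/3 ≈ -2.6667)
K = 50/3 (K = 14 - 1*(-8/3) = 14 + 8/3 = 50/3 ≈ 16.667)
(26*K)*(-7) = (26*(50/3))*(-7) = (1300/3)*(-7) = -9100/3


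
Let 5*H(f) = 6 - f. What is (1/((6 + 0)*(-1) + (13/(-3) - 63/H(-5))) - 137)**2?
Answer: 31051726225/1653796 ≈ 18776.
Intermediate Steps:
H(f) = 6/5 - f/5 (H(f) = (6 - f)/5 = 6/5 - f/5)
(1/((6 + 0)*(-1) + (13/(-3) - 63/H(-5))) - 137)**2 = (1/((6 + 0)*(-1) + (13/(-3) - 63/(6/5 - 1/5*(-5)))) - 137)**2 = (1/(6*(-1) + (13*(-1/3) - 63/(6/5 + 1))) - 137)**2 = (1/(-6 + (-13/3 - 63/11/5)) - 137)**2 = (1/(-6 + (-13/3 - 63*5/11)) - 137)**2 = (1/(-6 + (-13/3 - 315/11)) - 137)**2 = (1/(-6 - 1088/33) - 137)**2 = (1/(-1286/33) - 137)**2 = (-33/1286 - 137)**2 = (-176215/1286)**2 = 31051726225/1653796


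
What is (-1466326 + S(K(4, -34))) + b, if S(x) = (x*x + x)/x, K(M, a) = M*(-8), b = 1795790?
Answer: 329433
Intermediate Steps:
K(M, a) = -8*M
S(x) = (x + x²)/x (S(x) = (x² + x)/x = (x + x²)/x)
(-1466326 + S(K(4, -34))) + b = (-1466326 + (1 - 8*4)) + 1795790 = (-1466326 + (1 - 32)) + 1795790 = (-1466326 - 31) + 1795790 = -1466357 + 1795790 = 329433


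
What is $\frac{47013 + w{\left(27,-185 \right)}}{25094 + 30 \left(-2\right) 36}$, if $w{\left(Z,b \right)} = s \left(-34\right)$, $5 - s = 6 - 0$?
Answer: $\frac{47047}{22934} \approx 2.0514$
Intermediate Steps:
$s = -1$ ($s = 5 - \left(6 - 0\right) = 5 - \left(6 + 0\right) = 5 - 6 = -1$)
$w{\left(Z,b \right)} = 34$ ($w{\left(Z,b \right)} = \left(-1\right) \left(-34\right) = 34$)
$\frac{47013 + w{\left(27,-185 \right)}}{25094 + 30 \left(-2\right) 36} = \frac{47013 + 34}{25094 + 30 \left(-2\right) 36} = \frac{47047}{25094 - 2160} = \frac{47047}{22934}$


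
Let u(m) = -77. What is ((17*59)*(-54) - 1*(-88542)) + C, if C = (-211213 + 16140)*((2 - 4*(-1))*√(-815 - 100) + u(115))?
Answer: 15055001 - 1170438*I*√915 ≈ 1.5055e+7 - 3.5405e+7*I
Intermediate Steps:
C = 15020621 - 1170438*I*√915 (C = (-211213 + 16140)*((2 - 4*(-1))*√(-815 - 100) - 77) = -195073*((2 + 4)*√(-915) - 77) = -195073*(6*(I*√915) - 77) = -195073*(6*I*√915 - 77) = -195073*(-77 + 6*I*√915) = 15020621 - 1170438*I*√915 ≈ 1.5021e+7 - 3.5405e+7*I)
((17*59)*(-54) - 1*(-88542)) + C = ((17*59)*(-54) - 1*(-88542)) + (15020621 - 1170438*I*√915) = (1003*(-54) + 88542) + (15020621 - 1170438*I*√915) = (-54162 + 88542) + (15020621 - 1170438*I*√915) = 34380 + (15020621 - 1170438*I*√915) = 15055001 - 1170438*I*√915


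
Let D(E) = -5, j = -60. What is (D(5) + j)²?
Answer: 4225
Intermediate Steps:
(D(5) + j)² = (-5 - 60)² = (-65)² = 4225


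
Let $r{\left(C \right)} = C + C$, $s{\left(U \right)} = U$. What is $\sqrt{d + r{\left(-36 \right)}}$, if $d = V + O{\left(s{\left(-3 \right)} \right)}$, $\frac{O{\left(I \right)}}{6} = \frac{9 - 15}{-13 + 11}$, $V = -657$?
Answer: $3 i \sqrt{79} \approx 26.665 i$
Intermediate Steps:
$O{\left(I \right)} = 18$ ($O{\left(I \right)} = 6 \frac{9 - 15}{-13 + 11} = 6 \left(- \frac{6}{-2}\right) = 6 \left(\left(-6\right) \left(- \frac{1}{2}\right)\right) = 6 \cdot 3 = 18$)
$r{\left(C \right)} = 2 C$
$d = -639$ ($d = -657 + 18 = -639$)
$\sqrt{d + r{\left(-36 \right)}} = \sqrt{-639 + 2 \left(-36\right)} = \sqrt{-639 - 72} = \sqrt{-711} = 3 i \sqrt{79}$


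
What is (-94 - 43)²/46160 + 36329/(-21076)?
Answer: -320342799/243217040 ≈ -1.3171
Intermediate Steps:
(-94 - 43)²/46160 + 36329/(-21076) = (-137)²*(1/46160) + 36329*(-1/21076) = 18769*(1/46160) - 36329/21076 = 18769/46160 - 36329/21076 = -320342799/243217040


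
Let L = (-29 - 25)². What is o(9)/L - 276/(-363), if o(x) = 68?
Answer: 69125/88209 ≈ 0.78365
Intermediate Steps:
L = 2916 (L = (-54)² = 2916)
o(9)/L - 276/(-363) = 68/2916 - 276/(-363) = 68*(1/2916) - 276*(-1/363) = 17/729 + 92/121 = 69125/88209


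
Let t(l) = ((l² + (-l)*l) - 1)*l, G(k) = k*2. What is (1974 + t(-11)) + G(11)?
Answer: 2007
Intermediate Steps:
G(k) = 2*k
t(l) = -l (t(l) = ((l² - l²) - 1)*l = (0 - 1)*l = -l)
(1974 + t(-11)) + G(11) = (1974 - 1*(-11)) + 2*11 = (1974 + 11) + 22 = 1985 + 22 = 2007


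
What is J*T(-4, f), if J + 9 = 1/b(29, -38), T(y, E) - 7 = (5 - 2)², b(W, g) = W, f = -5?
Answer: -4160/29 ≈ -143.45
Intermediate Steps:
T(y, E) = 16 (T(y, E) = 7 + (5 - 2)² = 7 + 3² = 7 + 9 = 16)
J = -260/29 (J = -9 + 1/29 = -260/29 ≈ -8.9655)
J*T(-4, f) = -260/29*16 = -4160/29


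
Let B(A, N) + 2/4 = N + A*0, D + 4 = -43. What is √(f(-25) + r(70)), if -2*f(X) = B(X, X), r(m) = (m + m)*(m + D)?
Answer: √12931/2 ≈ 56.857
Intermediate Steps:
D = -47 (D = -4 - 43 = -47)
B(A, N) = -½ + N (B(A, N) = -½ + (N + A*0) = -½ + (N + 0) = -½ + N)
r(m) = 2*m*(-47 + m) (r(m) = (m + m)*(m - 47) = (2*m)*(-47 + m) = 2*m*(-47 + m))
f(X) = ¼ - X/2 (f(X) = -(-½ + X)/2 = ¼ - X/2)
√(f(-25) + r(70)) = √((¼ - ½*(-25)) + 2*70*(-47 + 70)) = √((¼ + 25/2) + 2*70*23) = √(51/4 + 3220) = √(12931/4) = √12931/2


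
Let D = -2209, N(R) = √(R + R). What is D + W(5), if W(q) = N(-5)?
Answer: -2209 + I*√10 ≈ -2209.0 + 3.1623*I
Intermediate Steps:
N(R) = √2*√R (N(R) = √(2*R) = √2*√R)
W(q) = I*√10 (W(q) = √2*√(-5) = √2*(I*√5) = I*√10)
D + W(5) = -2209 + I*√10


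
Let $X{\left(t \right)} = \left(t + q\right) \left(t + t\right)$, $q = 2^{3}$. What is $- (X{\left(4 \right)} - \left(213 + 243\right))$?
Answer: $360$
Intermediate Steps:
$q = 8$
$X{\left(t \right)} = 2 t \left(8 + t\right)$ ($X{\left(t \right)} = \left(t + 8\right) \left(t + t\right) = \left(8 + t\right) 2 t = 2 t \left(8 + t\right)$)
$- (X{\left(4 \right)} - \left(213 + 243\right)) = - (2 \cdot 4 \left(8 + 4\right) - \left(213 + 243\right)) = - (2 \cdot 4 \cdot 12 - 456) = - (96 - 456) = \left(-1\right) \left(-360\right) = 360$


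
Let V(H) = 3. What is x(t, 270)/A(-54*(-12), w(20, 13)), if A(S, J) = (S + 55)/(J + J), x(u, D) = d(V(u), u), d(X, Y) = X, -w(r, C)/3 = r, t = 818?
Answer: -360/703 ≈ -0.51209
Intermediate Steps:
w(r, C) = -3*r
x(u, D) = 3
A(S, J) = (55 + S)/(2*J) (A(S, J) = (55 + S)/((2*J)) = (55 + S)*(1/(2*J)) = (55 + S)/(2*J))
x(t, 270)/A(-54*(-12), w(20, 13)) = 3/(((55 - 54*(-12))/(2*((-3*20))))) = 3/(((½)*(55 + 648)/(-60))) = 3/(((½)*(-1/60)*703)) = 3/(-703/120) = 3*(-120/703) = -360/703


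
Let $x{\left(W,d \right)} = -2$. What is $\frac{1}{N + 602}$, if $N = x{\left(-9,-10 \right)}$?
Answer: $\frac{1}{600} \approx 0.0016667$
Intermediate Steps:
$N = -2$
$\frac{1}{N + 602} = \frac{1}{-2 + 602} = \frac{1}{600}$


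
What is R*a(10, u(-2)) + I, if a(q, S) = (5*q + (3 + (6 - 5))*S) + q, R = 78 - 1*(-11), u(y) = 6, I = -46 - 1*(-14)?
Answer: 7444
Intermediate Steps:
I = -32 (I = -46 + 14 = -32)
R = 89 (R = 78 + 11 = 89)
a(q, S) = 4*S + 6*q (a(q, S) = (5*q + (3 + 1)*S) + q = (5*q + 4*S) + q = (4*S + 5*q) + q = 4*S + 6*q)
R*a(10, u(-2)) + I = 89*(4*6 + 6*10) - 32 = 89*(24 + 60) - 32 = 89*84 - 32 = 7476 - 32 = 7444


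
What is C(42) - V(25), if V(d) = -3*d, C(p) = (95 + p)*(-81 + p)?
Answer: -5268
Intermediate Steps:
C(p) = (-81 + p)*(95 + p)
C(42) - V(25) = (-7695 + 42² + 14*42) - (-3)*25 = (-7695 + 1764 + 588) - 1*(-75) = -5343 + 75 = -5268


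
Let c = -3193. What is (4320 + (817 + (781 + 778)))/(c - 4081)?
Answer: -3348/3637 ≈ -0.92054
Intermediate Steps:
(4320 + (817 + (781 + 778)))/(c - 4081) = (4320 + (817 + (781 + 778)))/(-3193 - 4081) = (4320 + (817 + 1559))/(-7274) = (4320 + 2376)*(-1/7274) = 6696*(-1/7274) = -3348/3637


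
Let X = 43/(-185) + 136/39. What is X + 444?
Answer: 3226943/7215 ≈ 447.25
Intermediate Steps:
X = 23483/7215 (X = 43*(-1/185) + 136*(1/39) = -43/185 + 136/39 = 23483/7215 ≈ 3.2547)
X + 444 = 23483/7215 + 444 = 3226943/7215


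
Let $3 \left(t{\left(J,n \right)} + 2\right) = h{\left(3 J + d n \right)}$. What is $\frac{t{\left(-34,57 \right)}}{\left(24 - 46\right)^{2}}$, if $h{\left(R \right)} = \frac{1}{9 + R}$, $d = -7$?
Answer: $- \frac{2953}{714384} \approx -0.0041336$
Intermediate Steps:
$t{\left(J,n \right)} = -2 + \frac{1}{3 \left(9 - 7 n + 3 J\right)}$ ($t{\left(J,n \right)} = -2 + \frac{1}{3 \left(9 + \left(3 J - 7 n\right)\right)} = -2 + \frac{1}{3 \left(9 + \left(- 7 n + 3 J\right)\right)} = -2 + \frac{1}{3 \left(9 - 7 n + 3 J\right)}$)
$\frac{t{\left(-34,57 \right)}}{\left(24 - 46\right)^{2}} = \frac{\frac{1}{3} \frac{1}{9 - 399 + 3 \left(-34\right)} \left(-53 - -612 + 42 \cdot 57\right)}{\left(24 - 46\right)^{2}} = \frac{\frac{1}{3} \frac{1}{9 - 399 - 102} \left(-53 + 612 + 2394\right)}{\left(-22\right)^{2}} = \frac{\frac{1}{3} \frac{1}{-492} \cdot 2953}{484} = \frac{1}{3} \left(- \frac{1}{492}\right) 2953 \cdot \frac{1}{484} = \left(- \frac{2953}{1476}\right) \frac{1}{484} = - \frac{2953}{714384}$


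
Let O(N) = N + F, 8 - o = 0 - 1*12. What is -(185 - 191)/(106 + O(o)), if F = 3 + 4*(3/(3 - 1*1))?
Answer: 2/45 ≈ 0.044444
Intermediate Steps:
o = 20 (o = 8 - (0 - 1*12) = 8 - (0 - 12) = 8 - 1*(-12) = 8 + 12 = 20)
F = 9 (F = 3 + 4*(3/(3 - 1)) = 3 + 4*(3/2) = 3 + 6 = 9)
O(N) = 9 + N (O(N) = N + 9 = 9 + N)
-(185 - 191)/(106 + O(o)) = -(185 - 191)/(106 + (9 + 20)) = -(-6)/(106 + 29) = -(-6)/135 = -1*(-2/45) = 2/45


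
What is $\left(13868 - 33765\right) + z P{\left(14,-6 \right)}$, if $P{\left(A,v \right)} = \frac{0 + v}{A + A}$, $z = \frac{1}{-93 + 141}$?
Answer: $- \frac{4456929}{224} \approx -19897.0$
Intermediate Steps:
$z = \frac{1}{48} \approx 0.020833$
$P{\left(A,v \right)} = \frac{v}{2 A}$
$\left(13868 - 33765\right) + z P{\left(14,-6 \right)} = \left(13868 - 33765\right) + \frac{\frac{1}{2} \left(-6\right) \frac{1}{14}}{48} = -19897 + \frac{\frac{1}{2} \left(-6\right) \frac{1}{14}}{48} = -19897 + \frac{1}{48} \left(- \frac{3}{14}\right) = -19897 - \frac{1}{224} = - \frac{4456929}{224}$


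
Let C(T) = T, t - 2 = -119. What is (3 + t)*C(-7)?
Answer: 798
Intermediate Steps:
t = -117 (t = 2 - 119 = -117)
(3 + t)*C(-7) = (3 - 117)*(-7) = -114*(-7) = 798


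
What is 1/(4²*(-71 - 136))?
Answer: -1/3312 ≈ -0.00030193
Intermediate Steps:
1/(4²*(-71 - 136)) = 1/(16*(-207)) = 1/(-3312) = -1/3312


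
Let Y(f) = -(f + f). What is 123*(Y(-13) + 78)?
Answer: 12792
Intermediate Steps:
Y(f) = -2*f
123*(Y(-13) + 78) = 123*(-2*(-13) + 78) = 123*(26 + 78) = 123*104 = 12792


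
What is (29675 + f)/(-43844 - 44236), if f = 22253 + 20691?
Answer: -72619/88080 ≈ -0.82447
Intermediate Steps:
f = 42944
(29675 + f)/(-43844 - 44236) = (29675 + 42944)/(-43844 - 44236) = 72619/(-88080) = 72619*(-1/88080) = -72619/88080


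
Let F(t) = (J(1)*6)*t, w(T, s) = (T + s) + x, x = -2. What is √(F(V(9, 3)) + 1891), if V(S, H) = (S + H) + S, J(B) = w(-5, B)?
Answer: √1135 ≈ 33.690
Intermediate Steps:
w(T, s) = -2 + T + s (w(T, s) = (T + s) - 2 = -2 + T + s)
J(B) = -7 + B (J(B) = -2 - 5 + B = -7 + B)
V(S, H) = H + 2*S (V(S, H) = (H + S) + S = H + 2*S)
F(t) = -36*t (F(t) = ((-7 + 1)*6)*t = (-6*6)*t = -36*t)
√(F(V(9, 3)) + 1891) = √(-36*(3 + 2*9) + 1891) = √(-36*(3 + 18) + 1891) = √(-36*21 + 1891) = √(-756 + 1891) = √1135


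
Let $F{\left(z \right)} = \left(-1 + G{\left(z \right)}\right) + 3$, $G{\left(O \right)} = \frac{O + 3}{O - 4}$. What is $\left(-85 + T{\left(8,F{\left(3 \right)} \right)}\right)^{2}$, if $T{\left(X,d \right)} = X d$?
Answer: $13689$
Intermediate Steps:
$G{\left(O \right)} = \frac{3 + O}{-4 + O}$
$F{\left(z \right)} = 2 + \frac{3 + z}{-4 + z}$ ($F{\left(z \right)} = \left(-1 + \frac{3 + z}{-4 + z}\right) + 3 = 2 + \frac{3 + z}{-4 + z}$)
$\left(-85 + T{\left(8,F{\left(3 \right)} \right)}\right)^{2} = \left(-85 + 8 \frac{-5 + 3 \cdot 3}{-4 + 3}\right)^{2} = \left(-85 + 8 \frac{-5 + 9}{-1}\right)^{2} = \left(-85 + 8 \left(\left(-1\right) 4\right)\right)^{2} = \left(-85 + 8 \left(-4\right)\right)^{2} = \left(-85 - 32\right)^{2} = \left(-117\right)^{2} = 13689$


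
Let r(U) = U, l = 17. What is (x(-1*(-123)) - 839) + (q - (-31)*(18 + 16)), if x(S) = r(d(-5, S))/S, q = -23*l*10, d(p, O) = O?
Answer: -3694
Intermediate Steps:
q = -3910 (q = -23*17*10 = -391*10 = -3910)
x(S) = 1 (x(S) = S/S = 1)
(x(-1*(-123)) - 839) + (q - (-31)*(18 + 16)) = (1 - 839) + (-3910 - (-31)*(18 + 16)) = -838 + (-3910 - (-31)*34) = -838 + (-3910 - 1*(-1054)) = -838 + (-3910 + 1054) = -838 - 2856 = -3694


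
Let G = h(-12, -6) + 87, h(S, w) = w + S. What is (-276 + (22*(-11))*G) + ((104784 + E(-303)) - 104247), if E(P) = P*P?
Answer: 75372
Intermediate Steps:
E(P) = P²
h(S, w) = S + w
G = 69 (G = (-12 - 6) + 87 = -18 + 87 = 69)
(-276 + (22*(-11))*G) + ((104784 + E(-303)) - 104247) = (-276 + (22*(-11))*69) + ((104784 + (-303)²) - 104247) = (-276 - 242*69) + ((104784 + 91809) - 104247) = (-276 - 16698) + (196593 - 104247) = -16974 + 92346 = 75372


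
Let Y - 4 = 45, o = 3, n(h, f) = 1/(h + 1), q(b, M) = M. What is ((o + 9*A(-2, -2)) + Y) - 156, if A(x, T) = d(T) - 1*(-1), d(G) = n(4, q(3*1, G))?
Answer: -466/5 ≈ -93.200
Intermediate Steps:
n(h, f) = 1/(1 + h)
d(G) = 1/5 (d(G) = 1/(1 + 4) = 1/5)
Y = 49 (Y = 4 + 45 = 49)
A(x, T) = 6/5 (A(x, T) = 1/5 - 1*(-1) = 1/5 + 1 = 6/5)
((o + 9*A(-2, -2)) + Y) - 156 = ((3 + 9*(6/5)) + 49) - 156 = ((3 + 54/5) + 49) - 156 = (69/5 + 49) - 156 = 314/5 - 156 = -466/5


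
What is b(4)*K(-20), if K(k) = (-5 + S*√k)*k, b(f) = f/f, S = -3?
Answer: 100 + 120*I*√5 ≈ 100.0 + 268.33*I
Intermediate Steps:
b(f) = 1
K(k) = k*(-5 - 3*√k) (K(k) = (-5 - 3*√k)*k = k*(-5 - 3*√k))
b(4)*K(-20) = 1*(-5*(-20) - (-120)*I*√5) = 1*(100 - (-120)*I*√5) = 1*(100 + 120*I*√5) = 100 + 120*I*√5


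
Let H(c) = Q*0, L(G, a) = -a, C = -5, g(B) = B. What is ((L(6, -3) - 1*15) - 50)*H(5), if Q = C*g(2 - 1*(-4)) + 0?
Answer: 0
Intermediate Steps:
Q = -30 (Q = -5*(2 - 1*(-4)) + 0 = -5*(2 + 4) + 0 = -5*6 + 0 = -30 + 0 = -30)
H(c) = 0 (H(c) = -30*0 = 0)
((L(6, -3) - 1*15) - 50)*H(5) = ((-1*(-3) - 1*15) - 50)*0 = ((3 - 15) - 50)*0 = (-12 - 50)*0 = -62*0 = 0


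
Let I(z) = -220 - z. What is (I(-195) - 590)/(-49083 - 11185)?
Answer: 615/60268 ≈ 0.010204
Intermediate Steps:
(I(-195) - 590)/(-49083 - 11185) = ((-220 - 1*(-195)) - 590)/(-49083 - 11185) = ((-220 + 195) - 590)/(-60268) = (-25 - 590)*(-1/60268) = -615*(-1/60268) = 615/60268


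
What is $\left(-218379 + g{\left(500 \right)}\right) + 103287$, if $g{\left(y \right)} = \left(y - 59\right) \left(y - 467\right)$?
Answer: $-100539$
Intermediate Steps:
$g{\left(y \right)} = \left(-467 + y\right) \left(-59 + y\right)$ ($g{\left(y \right)} = \left(-59 + y\right) \left(-467 + y\right) = \left(-467 + y\right) \left(-59 + y\right)$)
$\left(-218379 + g{\left(500 \right)}\right) + 103287 = \left(-218379 + \left(27553 + 500^{2} - 263000\right)\right) + 103287 = \left(-218379 + \left(27553 + 250000 - 263000\right)\right) + 103287 = \left(-218379 + 14553\right) + 103287 = -203826 + 103287 = -100539$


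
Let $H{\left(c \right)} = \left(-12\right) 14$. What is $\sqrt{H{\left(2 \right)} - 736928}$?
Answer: $2 i \sqrt{184274} \approx 858.54 i$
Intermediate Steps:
$H{\left(c \right)} = -168$
$\sqrt{H{\left(2 \right)} - 736928} = \sqrt{-168 - 736928} = \sqrt{-737096} = 2 i \sqrt{184274}$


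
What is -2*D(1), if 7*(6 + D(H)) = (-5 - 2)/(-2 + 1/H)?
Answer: 10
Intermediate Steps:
D(H) = -6 - 1/(-2 + 1/H) (D(H) = -6 + ((-5 - 2)/(-2 + 1/H))/7 = -6 + (-7/(-2 + 1/H))/7 = -6 - 1/(-2 + 1/H))
-2*D(1) = -2*(6 - 11*1)/(-1 + 2*1) = -2*(6 - 11)/(-1 + 2) = -2*(-5)/1 = -2*(-5) = 10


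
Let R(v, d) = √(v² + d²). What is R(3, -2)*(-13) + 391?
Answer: 391 - 13*√13 ≈ 344.13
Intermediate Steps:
R(v, d) = √(d² + v²)
R(3, -2)*(-13) + 391 = √((-2)² + 3²)*(-13) + 391 = √(4 + 9)*(-13) + 391 = √13*(-13) + 391 = -13*√13 + 391 = 391 - 13*√13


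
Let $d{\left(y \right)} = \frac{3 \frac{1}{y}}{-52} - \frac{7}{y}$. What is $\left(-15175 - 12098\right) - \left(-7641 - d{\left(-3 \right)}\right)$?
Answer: $- \frac{3062225}{156} \approx -19630.0$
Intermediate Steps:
$d{\left(y \right)} = - \frac{367}{52 y}$ ($d{\left(y \right)} = \frac{3}{y} \left(- \frac{1}{52}\right) - \frac{7}{y} = - \frac{3}{52 y} - \frac{7}{y} = - \frac{367}{52 y}$)
$\left(-15175 - 12098\right) - \left(-7641 - d{\left(-3 \right)}\right) = \left(-15175 - 12098\right) + \left(\left(9618 - \frac{367}{52 \left(-3\right)}\right) - 1977\right) = -27273 + \left(\left(9618 - - \frac{367}{156}\right) - 1977\right) = -27273 + \left(\left(9618 + \frac{367}{156}\right) - 1977\right) = -27273 + \left(\frac{1500775}{156} - 1977\right) = -27273 + \frac{1192363}{156} = - \frac{3062225}{156}$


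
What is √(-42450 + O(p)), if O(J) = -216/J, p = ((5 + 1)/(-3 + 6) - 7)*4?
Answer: 2*I*√265245/5 ≈ 206.01*I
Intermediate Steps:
p = -20 (p = (6/3 - 7)*4 = (6*(⅓) - 7)*4 = (2 - 7)*4 = -5*4 = -20)
√(-42450 + O(p)) = √(-42450 - 216/(-20)) = √(-42450 - 216*(-1/20)) = √(-42450 + 54/5) = √(-212196/5) = 2*I*√265245/5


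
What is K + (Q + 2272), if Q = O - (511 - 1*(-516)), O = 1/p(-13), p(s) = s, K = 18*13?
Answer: 19226/13 ≈ 1478.9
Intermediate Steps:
K = 234
O = -1/13 (O = 1/(-13) = -1/13 ≈ -0.076923)
Q = -13352/13 (Q = -1/13 - (511 - 1*(-516)) = -1/13 - (511 + 516) = -1/13 - 1*1027 = -1/13 - 1027 = -13352/13 ≈ -1027.1)
K + (Q + 2272) = 234 + (-13352/13 + 2272) = 234 + 16184/13 = 19226/13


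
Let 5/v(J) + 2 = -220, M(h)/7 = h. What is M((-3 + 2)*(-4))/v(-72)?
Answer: -6216/5 ≈ -1243.2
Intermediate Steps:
M(h) = 7*h
v(J) = -5/222 (v(J) = 5/(-2 - 220) = 5/(-222) = 5*(-1/222) = -5/222)
M((-3 + 2)*(-4))/v(-72) = (7*((-3 + 2)*(-4)))/(-5/222) = (7*(-1*(-4)))*(-222/5) = (7*4)*(-222/5) = 28*(-222/5) = -6216/5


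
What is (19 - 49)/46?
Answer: -15/23 ≈ -0.65217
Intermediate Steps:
(19 - 49)/46 = -30*1/46 = -15/23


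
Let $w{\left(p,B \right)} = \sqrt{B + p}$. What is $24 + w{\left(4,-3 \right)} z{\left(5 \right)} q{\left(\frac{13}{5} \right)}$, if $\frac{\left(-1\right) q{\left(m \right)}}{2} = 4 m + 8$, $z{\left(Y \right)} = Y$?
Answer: $-160$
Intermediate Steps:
$q{\left(m \right)} = -16 - 8 m$ ($q{\left(m \right)} = - 2 \left(4 m + 8\right) = - 2 \left(8 + 4 m\right) = -16 - 8 m$)
$24 + w{\left(4,-3 \right)} z{\left(5 \right)} q{\left(\frac{13}{5} \right)} = 24 + \sqrt{-3 + 4} \cdot 5 \left(-16 - 8 \cdot \frac{13}{5}\right) = 24 + \sqrt{1} \cdot 5 \left(-16 - 8 \cdot 13 \cdot \frac{1}{5}\right) = 24 + 1 \cdot 5 \left(-16 - \frac{104}{5}\right) = 24 + 5 \left(-16 - \frac{104}{5}\right) = 24 + 5 \left(- \frac{184}{5}\right) = 24 - 184 = -160$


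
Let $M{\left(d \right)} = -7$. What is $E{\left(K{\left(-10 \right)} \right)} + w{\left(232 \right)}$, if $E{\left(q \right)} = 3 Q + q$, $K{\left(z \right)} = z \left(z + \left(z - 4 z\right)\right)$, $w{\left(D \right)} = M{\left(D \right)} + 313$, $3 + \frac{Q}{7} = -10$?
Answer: $-167$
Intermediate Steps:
$Q = -91$ ($Q = -21 + 7 \left(-10\right) = -21 - 70 = -91$)
$w{\left(D \right)} = 306$ ($w{\left(D \right)} = -7 + 313 = 306$)
$K{\left(z \right)} = - 2 z^{2}$ ($K{\left(z \right)} = z \left(z - 3 z\right) = z \left(- 2 z\right) = - 2 z^{2}$)
$E{\left(q \right)} = -273 + q$ ($E{\left(q \right)} = 3 \left(-91\right) + q = -273 + q$)
$E{\left(K{\left(-10 \right)} \right)} + w{\left(232 \right)} = \left(-273 - 2 \left(-10\right)^{2}\right) + 306 = \left(-273 - 200\right) + 306 = -473 + 306 = -167$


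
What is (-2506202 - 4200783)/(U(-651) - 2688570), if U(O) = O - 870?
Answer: 6706985/2690091 ≈ 2.4932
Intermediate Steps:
U(O) = -870 + O
(-2506202 - 4200783)/(U(-651) - 2688570) = (-2506202 - 4200783)/((-870 - 651) - 2688570) = -6706985/(-1521 - 2688570) = -6706985/(-2690091) = -6706985*(-1/2690091) = 6706985/2690091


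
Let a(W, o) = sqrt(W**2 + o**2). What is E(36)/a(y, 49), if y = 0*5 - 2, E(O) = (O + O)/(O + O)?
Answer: sqrt(2405)/2405 ≈ 0.020391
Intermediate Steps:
E(O) = 1 (E(O) = (2*O)/((2*O)) = (2*O)*(1/(2*O)) = 1)
y = -2 (y = 0 - 2 = -2)
E(36)/a(y, 49) = 1/sqrt((-2)**2 + 49**2) = 1/sqrt(4 + 2401) = 1/sqrt(2405) = 1*(sqrt(2405)/2405) = sqrt(2405)/2405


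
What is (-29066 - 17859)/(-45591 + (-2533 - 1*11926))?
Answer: 1877/2402 ≈ 0.78143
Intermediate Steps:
(-29066 - 17859)/(-45591 + (-2533 - 1*11926)) = -46925/(-45591 + (-2533 - 11926)) = -46925/(-45591 - 14459) = -46925/(-60050) = -46925*(-1/60050) = 1877/2402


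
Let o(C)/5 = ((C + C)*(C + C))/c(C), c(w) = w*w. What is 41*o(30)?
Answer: 820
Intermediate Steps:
c(w) = w²
o(C) = 20 (o(C) = 5*(((C + C)*(C + C))/(C²)) = 5*(((2*C)*(2*C))/C²) = 5*((4*C²)/C²) = 5*4 = 20)
41*o(30) = 41*20 = 820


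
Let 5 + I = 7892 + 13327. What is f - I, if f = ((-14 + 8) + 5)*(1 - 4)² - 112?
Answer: -21335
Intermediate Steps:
I = 21214 (I = -5 + (7892 + 13327) = -5 + 21219 = 21214)
f = -121 (f = (-6 + 5)*(-3)² - 112 = -1*9 - 112 = -9 - 112 = -121)
f - I = -121 - 1*21214 = -121 - 21214 = -21335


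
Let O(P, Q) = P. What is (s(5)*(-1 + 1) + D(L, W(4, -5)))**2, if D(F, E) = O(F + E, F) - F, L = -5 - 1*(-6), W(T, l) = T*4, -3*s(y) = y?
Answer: 256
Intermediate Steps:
s(y) = -y/3
W(T, l) = 4*T
L = 1 (L = -5 + 6 = 1)
D(F, E) = E (D(F, E) = (F + E) - F = (E + F) - F = E)
(s(5)*(-1 + 1) + D(L, W(4, -5)))**2 = ((-1/3*5)*(-1 + 1) + 4*4)**2 = (-5/3*0 + 16)**2 = (0 + 16)**2 = 16**2 = 256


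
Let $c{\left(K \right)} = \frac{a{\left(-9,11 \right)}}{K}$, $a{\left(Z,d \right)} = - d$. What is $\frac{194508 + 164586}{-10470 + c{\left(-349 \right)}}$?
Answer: $- \frac{125323806}{3654019} \approx -34.298$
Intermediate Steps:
$c{\left(K \right)} = - \frac{11}{K}$ ($c{\left(K \right)} = \frac{\left(-1\right) 11}{K} = - \frac{11}{K}$)
$\frac{194508 + 164586}{-10470 + c{\left(-349 \right)}} = \frac{194508 + 164586}{-10470 - \frac{11}{-349}} = \frac{359094}{-10470 - - \frac{11}{349}} = \frac{359094}{-10470 + \frac{11}{349}} = \frac{359094}{- \frac{3654019}{349}} = 359094 \left(- \frac{349}{3654019}\right) = - \frac{125323806}{3654019}$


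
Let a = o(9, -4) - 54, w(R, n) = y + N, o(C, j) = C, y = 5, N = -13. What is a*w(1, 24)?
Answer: 360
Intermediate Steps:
w(R, n) = -8 (w(R, n) = 5 - 13 = -8)
a = -45 (a = 9 - 54 = -45)
a*w(1, 24) = -45*(-8) = 360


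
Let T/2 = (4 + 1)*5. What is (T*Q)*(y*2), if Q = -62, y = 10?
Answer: -62000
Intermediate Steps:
T = 50 (T = 2*((4 + 1)*5) = 2*(5*5) = 2*25 = 50)
(T*Q)*(y*2) = (50*(-62))*(10*2) = -3100*20 = -62000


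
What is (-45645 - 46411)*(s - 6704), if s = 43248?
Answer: -3364094464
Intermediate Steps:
(-45645 - 46411)*(s - 6704) = (-45645 - 46411)*(43248 - 6704) = -92056*36544 = -3364094464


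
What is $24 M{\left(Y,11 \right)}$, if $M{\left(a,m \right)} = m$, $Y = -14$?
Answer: $264$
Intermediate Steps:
$24 M{\left(Y,11 \right)} = 24 \cdot 11 = 264$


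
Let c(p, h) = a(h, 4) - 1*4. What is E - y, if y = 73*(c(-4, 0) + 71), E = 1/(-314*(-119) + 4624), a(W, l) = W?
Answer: -205373089/41990 ≈ -4891.0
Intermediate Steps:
E = 1/41990 (E = 1/(37366 + 4624) = 1/41990 ≈ 2.3815e-5)
c(p, h) = -4 + h (c(p, h) = h - 1*4 = h - 4 = -4 + h)
y = 4891 (y = 73*((-4 + 0) + 71) = 73*(-4 + 71) = 73*67 = 4891)
E - y = 1/41990 - 1*4891 = 1/41990 - 4891 = -205373089/41990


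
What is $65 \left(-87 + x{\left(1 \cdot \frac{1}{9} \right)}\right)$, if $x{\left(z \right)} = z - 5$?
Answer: $- \frac{53755}{9} \approx -5972.8$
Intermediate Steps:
$x{\left(z \right)} = -5 + z$
$65 \left(-87 + x{\left(1 \cdot \frac{1}{9} \right)}\right) = 65 \left(-87 - \left(5 - \frac{1}{9}\right)\right) = 65 \left(-87 + \left(-5 + 1 \cdot \frac{1}{9}\right)\right) = 65 \left(-87 + \left(-5 + \frac{1}{9}\right)\right) = 65 \left(-87 - \frac{44}{9}\right) = 65 \left(- \frac{827}{9}\right) = - \frac{53755}{9}$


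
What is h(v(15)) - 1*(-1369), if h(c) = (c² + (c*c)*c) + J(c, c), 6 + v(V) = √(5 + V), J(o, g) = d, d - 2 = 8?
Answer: 859 + 232*√5 ≈ 1377.8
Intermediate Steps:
d = 10 (d = 2 + 8 = 10)
J(o, g) = 10
v(V) = -6 + √(5 + V)
h(c) = 10 + c² + c³ (h(c) = (c² + (c*c)*c) + 10 = (c² + c²*c) + 10 = (c² + c³) + 10 = 10 + c² + c³)
h(v(15)) - 1*(-1369) = (10 + (-6 + √(5 + 15))² + (-6 + √(5 + 15))³) - 1*(-1369) = (10 + (-6 + √20)² + (-6 + √20)³) + 1369 = (10 + (-6 + 2*√5)² + (-6 + 2*√5)³) + 1369 = 1379 + (-6 + 2*√5)² + (-6 + 2*√5)³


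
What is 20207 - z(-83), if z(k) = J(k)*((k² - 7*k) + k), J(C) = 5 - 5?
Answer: 20207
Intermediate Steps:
J(C) = 0
z(k) = 0 (z(k) = 0*((k² - 7*k) + k) = 0*(k² - 6*k) = 0)
20207 - z(-83) = 20207 - 1*0 = 20207 + 0 = 20207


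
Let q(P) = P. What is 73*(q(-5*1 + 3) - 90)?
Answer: -6716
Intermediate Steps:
73*(q(-5*1 + 3) - 90) = 73*((-5*1 + 3) - 90) = 73*((-5 + 3) - 90) = 73*(-2 - 90) = 73*(-92) = -6716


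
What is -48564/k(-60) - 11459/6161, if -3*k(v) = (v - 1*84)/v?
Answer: 373992046/6161 ≈ 60703.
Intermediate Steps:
k(v) = -(-84 + v)/(3*v) (k(v) = -(v - 1*84)/(3*v) = -(v - 84)/(3*v) = -(-84 + v)/(3*v))
-48564/k(-60) - 11459/6161 = -48564*(-180/(84 - 1*(-60))) - 11459/6161 = -48564*(-180/(84 + 60)) - 11459*1/6161 = -48564/((⅓)*(-1/60)*144) - 11459/6161 = -48564/(-⅘) - 11459/6161 = -48564*(-5/4) - 11459/6161 = 60705 - 11459/6161 = 373992046/6161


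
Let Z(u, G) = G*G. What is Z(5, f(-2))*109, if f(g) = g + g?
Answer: 1744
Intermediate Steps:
f(g) = 2*g
Z(u, G) = G**2
Z(5, f(-2))*109 = (2*(-2))**2*109 = (-4)**2*109 = 16*109 = 1744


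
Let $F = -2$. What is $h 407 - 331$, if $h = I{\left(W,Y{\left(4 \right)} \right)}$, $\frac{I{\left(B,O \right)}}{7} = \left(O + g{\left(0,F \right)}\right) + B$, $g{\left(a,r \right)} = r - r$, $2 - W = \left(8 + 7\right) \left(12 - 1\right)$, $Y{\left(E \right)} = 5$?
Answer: $-450473$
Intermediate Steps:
$W = -163$ ($W = 2 - \left(8 + 7\right) \left(12 - 1\right) = 2 - 15 \cdot 11 = 2 - 165 = -163$)
$g{\left(a,r \right)} = 0$
$I{\left(B,O \right)} = 7 B + 7 O$ ($I{\left(B,O \right)} = 7 \left(\left(O + 0\right) + B\right) = 7 \left(O + B\right) = 7 \left(B + O\right) = 7 B + 7 O$)
$h = -1106$ ($h = 7 \left(-163\right) + 7 \cdot 5 = -1141 + 35 = -1106$)
$h 407 - 331 = \left(-1106\right) 407 - 331 = -450142 - 331 = -450473$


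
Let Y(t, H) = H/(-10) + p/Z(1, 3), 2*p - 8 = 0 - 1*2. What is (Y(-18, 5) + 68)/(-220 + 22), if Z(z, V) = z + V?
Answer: -91/264 ≈ -0.34470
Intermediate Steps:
Z(z, V) = V + z
p = 3 (p = 4 + (0 - 1*2)/2 = 4 + (0 - 2)/2 = 4 + (½)*(-2) = 4 - 1 = 3)
Y(t, H) = ¾ - H/10 (Y(t, H) = H/(-10) + 3/(3 + 1) = H*(-⅒) + 3/4 = -H/10 + 3*(¼) = -H/10 + ¾ = ¾ - H/10)
(Y(-18, 5) + 68)/(-220 + 22) = ((¾ - ⅒*5) + 68)/(-220 + 22) = ((¾ - ½) + 68)/(-198) = (¼ + 68)*(-1/198) = (273/4)*(-1/198) = -91/264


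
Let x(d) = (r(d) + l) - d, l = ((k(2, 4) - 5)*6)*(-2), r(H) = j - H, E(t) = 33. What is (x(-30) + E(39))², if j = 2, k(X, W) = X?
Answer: 17161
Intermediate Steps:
r(H) = 2 - H
l = 36 (l = ((2 - 5)*6)*(-2) = -3*6*(-2) = -18*(-2) = 36)
x(d) = 38 - 2*d (x(d) = ((2 - d) + 36) - d = (38 - d) - d = 38 - 2*d)
(x(-30) + E(39))² = ((38 - 2*(-30)) + 33)² = ((38 + 60) + 33)² = (98 + 33)² = 131² = 17161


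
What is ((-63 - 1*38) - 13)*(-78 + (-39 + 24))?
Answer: 10602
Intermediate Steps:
((-63 - 1*38) - 13)*(-78 + (-39 + 24)) = ((-63 - 38) - 13)*(-78 - 15) = (-101 - 13)*(-93) = -114*(-93) = 10602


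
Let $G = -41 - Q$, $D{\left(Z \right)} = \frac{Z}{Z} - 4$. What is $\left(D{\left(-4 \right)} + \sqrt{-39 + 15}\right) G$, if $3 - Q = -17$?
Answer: $183 - 122 i \sqrt{6} \approx 183.0 - 298.84 i$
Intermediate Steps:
$Q = 20$ ($Q = 3 - -17 = 3 + 17 = 20$)
$D{\left(Z \right)} = -3$ ($D{\left(Z \right)} = 1 - 4 = -3$)
$G = -61$ ($G = -41 - 20 = -61$)
$\left(D{\left(-4 \right)} + \sqrt{-39 + 15}\right) G = \left(-3 + \sqrt{-39 + 15}\right) \left(-61\right) = \left(-3 + \sqrt{-24}\right) \left(-61\right) = \left(-3 + 2 i \sqrt{6}\right) \left(-61\right) = 183 - 122 i \sqrt{6}$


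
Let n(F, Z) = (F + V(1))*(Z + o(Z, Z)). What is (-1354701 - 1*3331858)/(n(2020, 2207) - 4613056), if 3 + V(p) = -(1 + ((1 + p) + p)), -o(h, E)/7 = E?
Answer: 4686559/31269202 ≈ 0.14988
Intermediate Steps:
o(h, E) = -7*E
V(p) = -5 - 2*p (V(p) = -3 - (1 + ((1 + p) + p)) = -3 - (1 + (1 + 2*p)) = -3 - (2 + 2*p) = -3 + (-2 - 2*p) = -5 - 2*p)
n(F, Z) = -6*Z*(-7 + F) (n(F, Z) = (F + (-5 - 2*1))*(Z - 7*Z) = (F + (-5 - 2))*(-6*Z) = (F - 7)*(-6*Z) = (-7 + F)*(-6*Z) = -6*Z*(-7 + F))
(-1354701 - 1*3331858)/(n(2020, 2207) - 4613056) = (-1354701 - 1*3331858)/(6*2207*(7 - 1*2020) - 4613056) = (-1354701 - 3331858)/(6*2207*(7 - 2020) - 4613056) = -4686559/(6*2207*(-2013) - 4613056) = -4686559/(-26656146 - 4613056) = -4686559/(-31269202) = -4686559*(-1/31269202) = 4686559/31269202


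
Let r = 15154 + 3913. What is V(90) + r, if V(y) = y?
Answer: 19157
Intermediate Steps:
r = 19067
V(90) + r = 90 + 19067 = 19157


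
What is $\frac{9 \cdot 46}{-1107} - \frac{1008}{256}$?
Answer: $- \frac{8485}{1968} \approx -4.3115$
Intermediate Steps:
$\frac{9 \cdot 46}{-1107} - \frac{1008}{256} = 414 \left(- \frac{1}{1107}\right) - \frac{63}{16} = - \frac{46}{123} - \frac{63}{16} = - \frac{8485}{1968}$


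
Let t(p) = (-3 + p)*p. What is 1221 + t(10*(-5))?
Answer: 3871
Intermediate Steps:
t(p) = p*(-3 + p)
1221 + t(10*(-5)) = 1221 + (10*(-5))*(-3 + 10*(-5)) = 1221 - 50*(-3 - 50) = 1221 - 50*(-53) = 1221 + 2650 = 3871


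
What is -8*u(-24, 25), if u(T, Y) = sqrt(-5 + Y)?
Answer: -16*sqrt(5) ≈ -35.777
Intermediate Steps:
-8*u(-24, 25) = -8*sqrt(-5 + 25) = -16*sqrt(5)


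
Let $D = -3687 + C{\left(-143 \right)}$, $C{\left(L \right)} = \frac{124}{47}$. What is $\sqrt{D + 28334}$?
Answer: $\frac{\sqrt{54451051}}{47} \approx 157.0$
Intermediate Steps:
$C{\left(L \right)} = \frac{124}{47}$ ($C{\left(L \right)} = 124 \cdot \frac{1}{47} = \frac{124}{47}$)
$D = - \frac{173165}{47}$ ($D = -3687 + \frac{124}{47} = - \frac{173165}{47} \approx -3684.4$)
$\sqrt{D + 28334} = \sqrt{- \frac{173165}{47} + 28334} = \sqrt{\frac{1158533}{47}} = \frac{\sqrt{54451051}}{47}$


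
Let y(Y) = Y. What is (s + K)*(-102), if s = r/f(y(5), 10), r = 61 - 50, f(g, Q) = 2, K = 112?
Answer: -11985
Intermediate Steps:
r = 11
s = 11/2 ≈ 5.5000
(s + K)*(-102) = (11/2 + 112)*(-102) = (235/2)*(-102) = -11985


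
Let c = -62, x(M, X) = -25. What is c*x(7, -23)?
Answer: 1550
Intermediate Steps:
c*x(7, -23) = -62*(-25) = 1550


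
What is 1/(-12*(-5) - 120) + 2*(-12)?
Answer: -1441/60 ≈ -24.017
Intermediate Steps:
1/(-12*(-5) - 120) + 2*(-12) = 1/(60 - 120) - 24 = 1/(-60) - 24 = -1/60 - 24 = -1441/60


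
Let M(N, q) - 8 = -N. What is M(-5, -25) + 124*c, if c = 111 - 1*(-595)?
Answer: 87557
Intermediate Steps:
c = 706 (c = 111 + 595 = 706)
M(N, q) = 8 - N
M(-5, -25) + 124*c = (8 - 1*(-5)) + 124*706 = (8 + 5) + 87544 = 13 + 87544 = 87557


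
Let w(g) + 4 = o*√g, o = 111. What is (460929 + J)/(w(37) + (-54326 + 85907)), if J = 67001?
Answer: 8335222805/498325526 - 29300115*√37/498325526 ≈ 16.369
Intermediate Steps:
w(g) = -4 + 111*√g
(460929 + J)/(w(37) + (-54326 + 85907)) = (460929 + 67001)/((-4 + 111*√37) + (-54326 + 85907)) = 527930/((-4 + 111*√37) + 31581) = 527930/(31577 + 111*√37)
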